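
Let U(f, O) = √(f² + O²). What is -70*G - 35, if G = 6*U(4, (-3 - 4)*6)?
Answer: -35 - 840*√445 ≈ -17755.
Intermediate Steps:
U(f, O) = √(O² + f²)
G = 12*√445 (G = 6*√(((-3 - 4)*6)² + 4²) = 6*√((-7*6)² + 16) = 6*√((-42)² + 16) = 6*√(1764 + 16) = 6*√1780 = 6*(2*√445) = 12*√445 ≈ 253.14)
-70*G - 35 = -840*√445 - 35 = -35 - 840*√445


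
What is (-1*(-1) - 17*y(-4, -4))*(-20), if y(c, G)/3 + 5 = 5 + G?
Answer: -4100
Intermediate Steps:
y(c, G) = 3*G (y(c, G) = -15 + 3*(5 + G) = -15 + (15 + 3*G) = 3*G)
(-1*(-1) - 17*y(-4, -4))*(-20) = (-1*(-1) - 51*(-4))*(-20) = (1 - 17*(-12))*(-20) = (1 + 204)*(-20) = 205*(-20) = -4100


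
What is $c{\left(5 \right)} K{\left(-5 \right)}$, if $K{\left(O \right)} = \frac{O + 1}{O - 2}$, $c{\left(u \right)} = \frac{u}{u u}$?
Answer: $\frac{4}{35} \approx 0.11429$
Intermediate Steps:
$c{\left(u \right)} = \frac{1}{u}$ ($c{\left(u \right)} = \frac{u}{u^{2}} = \frac{1}{u}$)
$K{\left(O \right)} = \frac{1 + O}{-2 + O}$
$c{\left(5 \right)} K{\left(-5 \right)} = \frac{\frac{1}{-2 - 5} \left(1 - 5\right)}{5} = \frac{\frac{1}{-7} \left(-4\right)}{5} = \frac{\left(- \frac{1}{7}\right) \left(-4\right)}{5} = \frac{1}{5} \cdot \frac{4}{7} = \frac{4}{35}$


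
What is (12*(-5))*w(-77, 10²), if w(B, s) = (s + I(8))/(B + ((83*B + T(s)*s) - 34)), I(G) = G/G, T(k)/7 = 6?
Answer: 3030/1151 ≈ 2.6325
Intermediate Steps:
T(k) = 42 (T(k) = 7*6 = 42)
I(G) = 1
w(B, s) = (1 + s)/(-34 + 42*s + 84*B) (w(B, s) = (s + 1)/(B + ((83*B + 42*s) - 34)) = (1 + s)/(B + ((42*s + 83*B) - 34)) = (1 + s)/(B + (-34 + 42*s + 83*B)) = (1 + s)/(-34 + 42*s + 84*B))
(12*(-5))*w(-77, 10²) = (12*(-5))*((1 + 10²)/(2*(-17 + 21*10² + 42*(-77)))) = -30*(1 + 100)/(-17 + 21*100 - 3234) = -30*101/(-17 + 2100 - 3234) = -30*101/(-1151) = -30*(-1)*101/1151 = -60*(-101/2302) = 3030/1151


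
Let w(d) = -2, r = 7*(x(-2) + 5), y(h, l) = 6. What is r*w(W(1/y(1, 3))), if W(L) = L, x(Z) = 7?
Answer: -168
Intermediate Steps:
r = 84 (r = 7*(7 + 5) = 7*12 = 84)
r*w(W(1/y(1, 3))) = 84*(-2) = -168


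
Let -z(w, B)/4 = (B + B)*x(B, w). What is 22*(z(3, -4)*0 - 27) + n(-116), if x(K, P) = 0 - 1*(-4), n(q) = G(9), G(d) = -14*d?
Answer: -720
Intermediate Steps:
n(q) = -126 (n(q) = -14*9 = -126)
x(K, P) = 4 (x(K, P) = 0 + 4 = 4)
z(w, B) = -32*B (z(w, B) = -4*(B + B)*4 = -4*2*B*4 = -32*B)
22*(z(3, -4)*0 - 27) + n(-116) = 22*(-32*(-4)*0 - 27) - 126 = 22*(128*0 - 27) - 126 = 22*(0 - 27) - 126 = 22*(-27) - 126 = -594 - 126 = -720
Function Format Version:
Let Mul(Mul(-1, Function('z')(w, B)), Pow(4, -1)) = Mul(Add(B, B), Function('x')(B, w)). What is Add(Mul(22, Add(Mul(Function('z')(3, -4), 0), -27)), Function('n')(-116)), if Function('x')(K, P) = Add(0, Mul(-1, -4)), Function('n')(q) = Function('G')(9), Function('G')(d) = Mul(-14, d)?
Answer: -720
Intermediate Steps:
Function('n')(q) = -126 (Function('n')(q) = Mul(-14, 9) = -126)
Function('x')(K, P) = 4 (Function('x')(K, P) = Add(0, 4) = 4)
Function('z')(w, B) = Mul(-32, B) (Function('z')(w, B) = Mul(-4, Mul(Add(B, B), 4)) = Mul(-4, Mul(Mul(2, B), 4)) = Mul(-4, Mul(8, B)) = Mul(-32, B))
Add(Mul(22, Add(Mul(Function('z')(3, -4), 0), -27)), Function('n')(-116)) = Add(Mul(22, Add(Mul(Mul(-32, -4), 0), -27)), -126) = Add(Mul(22, Add(Mul(128, 0), -27)), -126) = Add(Mul(22, Add(0, -27)), -126) = Add(Mul(22, -27), -126) = Add(-594, -126) = -720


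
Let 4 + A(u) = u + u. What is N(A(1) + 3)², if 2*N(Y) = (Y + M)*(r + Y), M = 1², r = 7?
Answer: 64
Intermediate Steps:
M = 1
A(u) = -4 + 2*u (A(u) = -4 + (u + u) = -4 + 2*u)
N(Y) = (1 + Y)*(7 + Y)/2 (N(Y) = ((Y + 1)*(7 + Y))/2 = ((1 + Y)*(7 + Y))/2 = (1 + Y)*(7 + Y)/2)
N(A(1) + 3)² = (7/2 + ((-4 + 2*1) + 3)²/2 + 4*((-4 + 2*1) + 3))² = (7/2 + ((-4 + 2) + 3)²/2 + 4*((-4 + 2) + 3))² = (7/2 + (-2 + 3)²/2 + 4*(-2 + 3))² = (7/2 + (½)*1² + 4*1)² = (7/2 + (½)*1 + 4)² = (7/2 + ½ + 4)² = 8² = 64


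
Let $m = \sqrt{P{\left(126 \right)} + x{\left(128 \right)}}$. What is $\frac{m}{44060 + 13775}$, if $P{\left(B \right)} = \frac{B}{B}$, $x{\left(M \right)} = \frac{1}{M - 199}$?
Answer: $\frac{\sqrt{4970}}{4106285} \approx 1.7168 \cdot 10^{-5}$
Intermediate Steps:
$x{\left(M \right)} = \frac{1}{-199 + M}$
$P{\left(B \right)} = 1$
$m = \frac{\sqrt{4970}}{71}$ ($m = \sqrt{1 + \frac{1}{-199 + 128}} = \sqrt{1 + \frac{1}{-71}} = \sqrt{1 - \frac{1}{71}} = \sqrt{\frac{70}{71}} = \frac{\sqrt{4970}}{71} \approx 0.99293$)
$\frac{m}{44060 + 13775} = \frac{\frac{1}{71} \sqrt{4970}}{44060 + 13775} = \frac{\frac{1}{71} \sqrt{4970}}{57835} = \frac{\sqrt{4970}}{71} \cdot \frac{1}{57835} = \frac{\sqrt{4970}}{4106285}$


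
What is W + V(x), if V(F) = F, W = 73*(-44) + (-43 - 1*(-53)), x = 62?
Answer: -3140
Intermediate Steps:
W = -3202 (W = -3212 + (-43 + 53) = -3212 + 10 = -3202)
W + V(x) = -3202 + 62 = -3140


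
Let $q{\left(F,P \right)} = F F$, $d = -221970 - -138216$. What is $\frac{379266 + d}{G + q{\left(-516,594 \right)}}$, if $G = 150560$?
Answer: $\frac{36939}{52102} \approx 0.70897$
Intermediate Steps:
$d = -83754$ ($d = -221970 + 138216 = -83754$)
$q{\left(F,P \right)} = F^{2}$
$\frac{379266 + d}{G + q{\left(-516,594 \right)}} = \frac{379266 - 83754}{150560 + \left(-516\right)^{2}} = \frac{295512}{150560 + 266256} = \frac{295512}{416816} = 295512 \cdot \frac{1}{416816} = \frac{36939}{52102}$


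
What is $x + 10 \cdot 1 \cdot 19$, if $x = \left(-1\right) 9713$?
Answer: $-9523$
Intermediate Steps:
$x = -9713$
$x + 10 \cdot 1 \cdot 19 = -9713 + 10 \cdot 1 \cdot 19 = -9713 + 10 \cdot 19 = -9713 + 190 = -9523$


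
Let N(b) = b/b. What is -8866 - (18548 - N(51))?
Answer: -27413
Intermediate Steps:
N(b) = 1
-8866 - (18548 - N(51)) = -8866 - (18548 - 1*1) = -8866 - (18548 - 1) = -8866 - 1*18547 = -8866 - 18547 = -27413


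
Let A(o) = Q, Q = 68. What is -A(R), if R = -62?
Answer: -68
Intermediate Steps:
A(o) = 68
-A(R) = -1*68 = -68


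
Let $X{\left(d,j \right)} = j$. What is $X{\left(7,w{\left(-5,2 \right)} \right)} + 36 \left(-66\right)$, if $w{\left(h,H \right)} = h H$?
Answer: $-2386$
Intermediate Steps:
$w{\left(h,H \right)} = H h$
$X{\left(7,w{\left(-5,2 \right)} \right)} + 36 \left(-66\right) = 2 \left(-5\right) + 36 \left(-66\right) = -10 - 2376 = -2386$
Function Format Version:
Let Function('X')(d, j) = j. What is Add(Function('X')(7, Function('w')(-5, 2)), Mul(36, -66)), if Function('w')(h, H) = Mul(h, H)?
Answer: -2386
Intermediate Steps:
Function('w')(h, H) = Mul(H, h)
Add(Function('X')(7, Function('w')(-5, 2)), Mul(36, -66)) = Add(Mul(2, -5), Mul(36, -66)) = Add(-10, -2376) = -2386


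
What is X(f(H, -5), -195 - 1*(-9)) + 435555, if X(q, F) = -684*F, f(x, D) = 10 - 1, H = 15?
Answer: 562779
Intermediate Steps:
f(x, D) = 9
X(f(H, -5), -195 - 1*(-9)) + 435555 = -684*(-195 - 1*(-9)) + 435555 = -684*(-195 + 9) + 435555 = -684*(-186) + 435555 = 127224 + 435555 = 562779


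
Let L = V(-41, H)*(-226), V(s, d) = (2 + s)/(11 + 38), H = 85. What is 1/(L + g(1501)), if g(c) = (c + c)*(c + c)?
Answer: 49/441597010 ≈ 1.1096e-7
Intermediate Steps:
V(s, d) = 2/49 + s/49 (V(s, d) = (2 + s)/49 = (2 + s)*(1/49) = 2/49 + s/49)
g(c) = 4*c² (g(c) = (2*c)*(2*c) = 4*c²)
L = 8814/49 (L = (2/49 + (1/49)*(-41))*(-226) = (2/49 - 41/49)*(-226) = -39/49*(-226) = 8814/49 ≈ 179.88)
1/(L + g(1501)) = 1/(8814/49 + 4*1501²) = 1/(8814/49 + 4*2253001) = 1/(8814/49 + 9012004) = 1/(441597010/49) = 49/441597010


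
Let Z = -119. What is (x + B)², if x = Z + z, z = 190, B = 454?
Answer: 275625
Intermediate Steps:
x = 71 (x = -119 + 190 = 71)
(x + B)² = (71 + 454)² = 525² = 275625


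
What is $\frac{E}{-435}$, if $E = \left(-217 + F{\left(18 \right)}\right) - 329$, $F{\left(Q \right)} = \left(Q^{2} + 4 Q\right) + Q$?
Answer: $\frac{44}{145} \approx 0.30345$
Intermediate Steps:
$F{\left(Q \right)} = Q^{2} + 5 Q$
$E = -132$ ($E = \left(-217 + 18 \left(5 + 18\right)\right) - 329 = \left(-217 + 18 \cdot 23\right) - 329 = \left(-217 + 414\right) - 329 = 197 - 329 = -132$)
$\frac{E}{-435} = - \frac{132}{-435} = \left(-132\right) \left(- \frac{1}{435}\right) = \frac{44}{145}$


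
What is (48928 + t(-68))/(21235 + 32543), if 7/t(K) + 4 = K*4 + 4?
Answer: 13308409/14627616 ≈ 0.90981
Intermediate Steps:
t(K) = 7/(4*K) (t(K) = 7/(-4 + (K*4 + 4)) = 7/(-4 + (4*K + 4)) = 7/(-4 + (4 + 4*K)) = 7/((4*K)) = 7*(1/(4*K)) = 7/(4*K))
(48928 + t(-68))/(21235 + 32543) = (48928 + (7/4)/(-68))/(21235 + 32543) = (48928 + (7/4)*(-1/68))/53778 = (48928 - 7/272)*(1/53778) = (13308409/272)*(1/53778) = 13308409/14627616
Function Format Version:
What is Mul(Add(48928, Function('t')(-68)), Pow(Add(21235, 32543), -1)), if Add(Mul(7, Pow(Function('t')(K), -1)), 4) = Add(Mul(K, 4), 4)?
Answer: Rational(13308409, 14627616) ≈ 0.90981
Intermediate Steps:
Function('t')(K) = Mul(Rational(7, 4), Pow(K, -1)) (Function('t')(K) = Mul(7, Pow(Add(-4, Add(Mul(K, 4), 4)), -1)) = Mul(7, Pow(Add(-4, Add(Mul(4, K), 4)), -1)) = Mul(7, Pow(Add(-4, Add(4, Mul(4, K))), -1)) = Mul(7, Pow(Mul(4, K), -1)) = Mul(7, Mul(Rational(1, 4), Pow(K, -1))) = Mul(Rational(7, 4), Pow(K, -1)))
Mul(Add(48928, Function('t')(-68)), Pow(Add(21235, 32543), -1)) = Mul(Add(48928, Mul(Rational(7, 4), Pow(-68, -1))), Pow(Add(21235, 32543), -1)) = Mul(Add(48928, Mul(Rational(7, 4), Rational(-1, 68))), Pow(53778, -1)) = Mul(Add(48928, Rational(-7, 272)), Rational(1, 53778)) = Mul(Rational(13308409, 272), Rational(1, 53778)) = Rational(13308409, 14627616)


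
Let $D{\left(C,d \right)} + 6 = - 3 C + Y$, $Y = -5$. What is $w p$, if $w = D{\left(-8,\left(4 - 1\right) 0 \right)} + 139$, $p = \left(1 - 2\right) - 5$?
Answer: $-912$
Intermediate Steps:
$p = -6$ ($p = -1 - 5 = -6$)
$D{\left(C,d \right)} = -11 - 3 C$ ($D{\left(C,d \right)} = -6 - \left(5 + 3 C\right) = -11 - 3 C$)
$w = 152$ ($w = \left(-11 - -24\right) + 139 = \left(-11 + 24\right) + 139 = 13 + 139 = 152$)
$w p = 152 \left(-6\right) = -912$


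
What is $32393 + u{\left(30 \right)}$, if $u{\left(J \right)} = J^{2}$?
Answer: $33293$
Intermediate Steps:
$32393 + u{\left(30 \right)} = 32393 + 30^{2} = 32393 + 900 = 33293$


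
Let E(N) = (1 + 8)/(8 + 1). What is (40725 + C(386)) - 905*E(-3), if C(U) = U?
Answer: 40206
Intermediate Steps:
E(N) = 1 (E(N) = 9/9 = 9*(1/9) = 1)
(40725 + C(386)) - 905*E(-3) = (40725 + 386) - 905*1 = 41111 - 905 = 40206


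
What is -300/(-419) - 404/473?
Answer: -27376/198187 ≈ -0.13813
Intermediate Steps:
-300/(-419) - 404/473 = -300*(-1/419) - 404*1/473 = 300/419 - 404/473 = -27376/198187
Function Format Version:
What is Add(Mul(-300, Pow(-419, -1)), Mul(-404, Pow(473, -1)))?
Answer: Rational(-27376, 198187) ≈ -0.13813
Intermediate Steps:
Add(Mul(-300, Pow(-419, -1)), Mul(-404, Pow(473, -1))) = Add(Mul(-300, Rational(-1, 419)), Mul(-404, Rational(1, 473))) = Add(Rational(300, 419), Rational(-404, 473)) = Rational(-27376, 198187)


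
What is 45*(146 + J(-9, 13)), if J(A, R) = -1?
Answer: 6525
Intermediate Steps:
45*(146 + J(-9, 13)) = 45*(146 - 1) = 45*145 = 6525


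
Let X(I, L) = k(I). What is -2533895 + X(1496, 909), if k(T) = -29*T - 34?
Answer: -2577313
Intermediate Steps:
k(T) = -34 - 29*T
X(I, L) = -34 - 29*I
-2533895 + X(1496, 909) = -2533895 + (-34 - 29*1496) = -2533895 + (-34 - 43384) = -2533895 - 43418 = -2577313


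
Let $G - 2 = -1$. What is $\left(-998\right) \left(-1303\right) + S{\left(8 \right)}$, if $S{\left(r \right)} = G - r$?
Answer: $1300387$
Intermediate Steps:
$G = 1$ ($G = 2 - 1 = 1$)
$S{\left(r \right)} = 1 - r$
$\left(-998\right) \left(-1303\right) + S{\left(8 \right)} = \left(-998\right) \left(-1303\right) + \left(1 - 8\right) = 1300394 + \left(1 - 8\right) = 1300394 - 7 = 1300387$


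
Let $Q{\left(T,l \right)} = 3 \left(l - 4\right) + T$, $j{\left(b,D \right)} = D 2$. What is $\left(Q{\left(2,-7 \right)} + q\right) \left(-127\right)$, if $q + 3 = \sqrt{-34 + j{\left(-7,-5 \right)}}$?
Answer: $4318 - 254 i \sqrt{11} \approx 4318.0 - 842.42 i$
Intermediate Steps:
$j{\left(b,D \right)} = 2 D$
$q = -3 + 2 i \sqrt{11}$ ($q = -3 + \sqrt{-34 + 2 \left(-5\right)} = -3 + \sqrt{-34 - 10} = -3 + \sqrt{-44} = -3 + 2 i \sqrt{11} \approx -3.0 + 6.6332 i$)
$Q{\left(T,l \right)} = -12 + T + 3 l$ ($Q{\left(T,l \right)} = 3 \left(-4 + l\right) + T = \left(-12 + 3 l\right) + T = -12 + T + 3 l$)
$\left(Q{\left(2,-7 \right)} + q\right) \left(-127\right) = \left(\left(-12 + 2 + 3 \left(-7\right)\right) - \left(3 - 2 i \sqrt{11}\right)\right) \left(-127\right) = \left(\left(-12 + 2 - 21\right) - \left(3 - 2 i \sqrt{11}\right)\right) \left(-127\right) = \left(-31 - \left(3 - 2 i \sqrt{11}\right)\right) \left(-127\right) = \left(-34 + 2 i \sqrt{11}\right) \left(-127\right) = 4318 - 254 i \sqrt{11}$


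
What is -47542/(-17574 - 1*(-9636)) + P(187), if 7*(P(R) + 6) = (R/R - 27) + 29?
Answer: 1658/3969 ≈ 0.41774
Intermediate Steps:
P(R) = -39/7 (P(R) = -6 + ((R/R - 27) + 29)/7 = -6 + ((1 - 27) + 29)/7 = -6 + (-26 + 29)/7 = -6 + (⅐)*3 = -6 + 3/7 = -39/7)
-47542/(-17574 - 1*(-9636)) + P(187) = -47542/(-17574 - 1*(-9636)) - 39/7 = -47542/(-17574 + 9636) - 39/7 = -47542/(-7938) - 39/7 = -47542*(-1/7938) - 39/7 = 23771/3969 - 39/7 = 1658/3969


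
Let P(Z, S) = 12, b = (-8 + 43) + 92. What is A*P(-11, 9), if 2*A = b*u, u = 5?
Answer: 3810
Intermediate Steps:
b = 127 (b = 35 + 92 = 127)
A = 635/2 (A = (127*5)/2 = (½)*635 = 635/2 ≈ 317.50)
A*P(-11, 9) = (635/2)*12 = 3810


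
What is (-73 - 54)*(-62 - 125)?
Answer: 23749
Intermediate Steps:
(-73 - 54)*(-62 - 125) = -127*(-187) = 23749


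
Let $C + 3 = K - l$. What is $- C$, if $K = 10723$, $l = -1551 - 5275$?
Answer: $-17546$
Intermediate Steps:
$l = -6826$ ($l = -1551 - 5275 = -6826$)
$C = 17546$ ($C = -3 + \left(10723 - -6826\right) = -3 + \left(10723 + 6826\right) = -3 + 17549 = 17546$)
$- C = \left(-1\right) 17546 = -17546$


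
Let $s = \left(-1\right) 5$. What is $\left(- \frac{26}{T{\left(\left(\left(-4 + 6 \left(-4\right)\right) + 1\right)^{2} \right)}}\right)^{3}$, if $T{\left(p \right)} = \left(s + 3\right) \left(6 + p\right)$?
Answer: $\frac{2197}{397065375} \approx 5.5331 \cdot 10^{-6}$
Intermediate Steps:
$s = -5$
$T{\left(p \right)} = -12 - 2 p$ ($T{\left(p \right)} = \left(-5 + 3\right) \left(6 + p\right) = - 2 \left(6 + p\right) = -12 - 2 p$)
$\left(- \frac{26}{T{\left(\left(\left(-4 + 6 \left(-4\right)\right) + 1\right)^{2} \right)}}\right)^{3} = \left(- \frac{26}{-12 - 2 \left(\left(-4 + 6 \left(-4\right)\right) + 1\right)^{2}}\right)^{3} = \left(- \frac{26}{-12 - 2 \left(\left(-4 - 24\right) + 1\right)^{2}}\right)^{3} = \left(- \frac{26}{-12 - 2 \left(-28 + 1\right)^{2}}\right)^{3} = \left(- \frac{26}{-12 - 2 \left(-27\right)^{2}}\right)^{3} = \left(- \frac{26}{-12 - 1458}\right)^{3} = \left(- \frac{26}{-1470}\right)^{3} = \left(\left(-26\right) \left(- \frac{1}{1470}\right)\right)^{3} = \left(\frac{13}{735}\right)^{3} = \frac{2197}{397065375}$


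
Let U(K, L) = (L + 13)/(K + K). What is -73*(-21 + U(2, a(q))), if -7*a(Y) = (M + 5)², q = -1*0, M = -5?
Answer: 5183/4 ≈ 1295.8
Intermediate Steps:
q = 0
a(Y) = 0 (a(Y) = -(-5 + 5)²/7 = -⅐*0² = -⅐*0 = 0)
U(K, L) = (13 + L)/(2*K) (U(K, L) = (13 + L)/((2*K)) = (13 + L)*(1/(2*K)) = (13 + L)/(2*K))
-73*(-21 + U(2, a(q))) = -73*(-21 + (½)*(13 + 0)/2) = -73*(-21 + (½)*(½)*13) = -73*(-21 + 13/4) = -73*(-71/4) = 5183/4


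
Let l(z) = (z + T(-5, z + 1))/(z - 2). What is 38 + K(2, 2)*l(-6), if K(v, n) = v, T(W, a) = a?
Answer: 163/4 ≈ 40.750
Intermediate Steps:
l(z) = (1 + 2*z)/(-2 + z) (l(z) = (z + (z + 1))/(z - 2) = (z + (1 + z))/(-2 + z) = (1 + 2*z)/(-2 + z))
38 + K(2, 2)*l(-6) = 38 + 2*((1 + 2*(-6))/(-2 - 6)) = 38 + 2*((1 - 12)/(-8)) = 38 + 2*(-⅛*(-11)) = 38 + 2*(11/8) = 38 + 11/4 = 163/4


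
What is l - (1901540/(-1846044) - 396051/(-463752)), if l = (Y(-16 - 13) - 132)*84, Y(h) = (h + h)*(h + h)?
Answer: 2152063134681785/7926912936 ≈ 2.7149e+5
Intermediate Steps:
Y(h) = 4*h² (Y(h) = (2*h)*(2*h) = 4*h²)
l = 271488 (l = (4*(-16 - 13)² - 132)*84 = (4*(-29)² - 132)*84 = (4*841 - 132)*84 = (3364 - 132)*84 = 3232*84 = 271488)
l - (1901540/(-1846044) - 396051/(-463752)) = 271488 - (1901540/(-1846044) - 396051/(-463752)) = 271488 - (1901540*(-1/1846044) - 396051*(-1/463752)) = 271488 - (-475385/461511 + 132017/154584) = 271488 - 1*(-1395513017/7926912936) = 271488 + 1395513017/7926912936 = 2152063134681785/7926912936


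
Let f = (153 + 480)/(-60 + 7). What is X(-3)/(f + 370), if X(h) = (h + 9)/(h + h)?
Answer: -53/18977 ≈ -0.0027929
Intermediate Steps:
X(h) = (9 + h)/(2*h) (X(h) = (9 + h)/((2*h)) = (9 + h)*(1/(2*h)) = (9 + h)/(2*h))
f = -633/53 (f = 633/(-53) = 633*(-1/53) = -633/53 ≈ -11.943)
X(-3)/(f + 370) = ((½)*(9 - 3)/(-3))/(-633/53 + 370) = ((½)*(-⅓)*6)/(18977/53) = -1*53/18977 = -53/18977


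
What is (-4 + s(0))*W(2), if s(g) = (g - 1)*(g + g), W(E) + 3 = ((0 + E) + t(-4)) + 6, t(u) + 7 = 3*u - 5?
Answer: 76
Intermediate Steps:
t(u) = -12 + 3*u (t(u) = -7 + (3*u - 5) = -7 + (-5 + 3*u) = -12 + 3*u)
W(E) = -21 + E (W(E) = -3 + (((0 + E) + (-12 + 3*(-4))) + 6) = -3 + ((E + (-12 - 12)) + 6) = -3 + ((E - 24) + 6) = -3 + ((-24 + E) + 6) = -3 + (-18 + E) = -21 + E)
s(g) = 2*g*(-1 + g) (s(g) = (-1 + g)*(2*g) = 2*g*(-1 + g))
(-4 + s(0))*W(2) = (-4 + 2*0*(-1 + 0))*(-21 + 2) = (-4 + 2*0*(-1))*(-19) = (-4 + 0)*(-19) = -4*(-19) = 76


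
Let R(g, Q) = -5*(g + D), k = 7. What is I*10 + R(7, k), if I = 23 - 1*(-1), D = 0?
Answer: 205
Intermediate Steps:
R(g, Q) = -5*g (R(g, Q) = -5*(g + 0) = -5*g)
I = 24 (I = 23 + 1 = 24)
I*10 + R(7, k) = 24*10 - 5*7 = 240 - 35 = 205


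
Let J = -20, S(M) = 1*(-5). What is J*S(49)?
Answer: 100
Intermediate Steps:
S(M) = -5
J*S(49) = -20*(-5) = 100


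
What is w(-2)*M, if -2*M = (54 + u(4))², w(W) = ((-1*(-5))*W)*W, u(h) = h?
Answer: -33640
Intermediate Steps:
w(W) = 5*W² (w(W) = (5*W)*W = 5*W²)
M = -1682 (M = -(54 + 4)²/2 = -½*58² = -½*3364 = -1682)
w(-2)*M = (5*(-2)²)*(-1682) = (5*4)*(-1682) = 20*(-1682) = -33640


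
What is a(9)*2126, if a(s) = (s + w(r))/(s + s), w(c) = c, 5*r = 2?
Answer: 49961/45 ≈ 1110.2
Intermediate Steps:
r = 2/5 (r = (1/5)*2 = 2/5 ≈ 0.40000)
a(s) = (2/5 + s)/(2*s) (a(s) = (s + 2/5)/(s + s) = (2/5 + s)/((2*s)) = (2/5 + s)*(1/(2*s)) = (2/5 + s)/(2*s))
a(9)*2126 = ((1/10)*(2 + 5*9)/9)*2126 = ((1/10)*(1/9)*(2 + 45))*2126 = ((1/10)*(1/9)*47)*2126 = (47/90)*2126 = 49961/45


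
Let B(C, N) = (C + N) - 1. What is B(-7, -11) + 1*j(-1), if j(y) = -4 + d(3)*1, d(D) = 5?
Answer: -18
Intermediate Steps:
B(C, N) = -1 + C + N
j(y) = 1 (j(y) = -4 + 5*1 = -4 + 5 = 1)
B(-7, -11) + 1*j(-1) = (-1 - 7 - 11) + 1*1 = -19 + 1 = -18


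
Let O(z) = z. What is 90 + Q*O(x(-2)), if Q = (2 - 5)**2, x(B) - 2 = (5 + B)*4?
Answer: 216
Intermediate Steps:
x(B) = 22 + 4*B (x(B) = 2 + (5 + B)*4 = 2 + (20 + 4*B) = 22 + 4*B)
Q = 9 (Q = (-3)**2 = 9)
90 + Q*O(x(-2)) = 90 + 9*(22 + 4*(-2)) = 90 + 9*(22 - 8) = 90 + 9*14 = 90 + 126 = 216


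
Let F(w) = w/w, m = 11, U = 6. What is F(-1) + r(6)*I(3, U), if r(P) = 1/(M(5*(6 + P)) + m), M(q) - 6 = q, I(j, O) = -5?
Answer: 72/77 ≈ 0.93507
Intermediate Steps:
F(w) = 1
M(q) = 6 + q
r(P) = 1/(47 + 5*P) (r(P) = 1/((6 + 5*(6 + P)) + 11) = 1/((6 + (30 + 5*P)) + 11) = 1/((36 + 5*P) + 11) = 1/(47 + 5*P))
F(-1) + r(6)*I(3, U) = 1 - 5/(47 + 5*6) = 1 - 5/(47 + 30) = 1 - 5/77 = 72/77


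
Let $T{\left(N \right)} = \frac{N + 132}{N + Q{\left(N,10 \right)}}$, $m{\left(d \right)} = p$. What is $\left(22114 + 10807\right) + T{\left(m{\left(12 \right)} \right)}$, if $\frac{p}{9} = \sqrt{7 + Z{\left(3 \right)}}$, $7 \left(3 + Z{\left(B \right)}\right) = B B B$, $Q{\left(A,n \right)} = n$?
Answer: $\frac{24722714}{751} + \frac{1098 \sqrt{385}}{3755} \approx 32925.0$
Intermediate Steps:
$Z{\left(B \right)} = -3 + \frac{B^{3}}{7}$ ($Z{\left(B \right)} = -3 + \frac{B B B}{7} = -3 + \frac{B^{2} B}{7} = -3 + \frac{B^{3}}{7}$)
$p = \frac{9 \sqrt{385}}{7}$ ($p = 9 \sqrt{7 - \left(3 - \frac{3^{3}}{7}\right)} = 9 \sqrt{7 + \left(-3 + \frac{1}{7} \cdot 27\right)} = 9 \sqrt{7 + \left(-3 + \frac{27}{7}\right)} = 9 \sqrt{7 + \frac{6}{7}} = 9 \sqrt{\frac{55}{7}} = 9 \frac{\sqrt{385}}{7} = \frac{9 \sqrt{385}}{7} \approx 25.228$)
$m{\left(d \right)} = \frac{9 \sqrt{385}}{7}$
$T{\left(N \right)} = \frac{132 + N}{10 + N}$ ($T{\left(N \right)} = \frac{N + 132}{N + 10} = \frac{132 + N}{10 + N}$)
$\left(22114 + 10807\right) + T{\left(m{\left(12 \right)} \right)} = \left(22114 + 10807\right) + \frac{132 + \frac{9 \sqrt{385}}{7}}{10 + \frac{9 \sqrt{385}}{7}} = 32921 + \frac{132 + \frac{9 \sqrt{385}}{7}}{10 + \frac{9 \sqrt{385}}{7}}$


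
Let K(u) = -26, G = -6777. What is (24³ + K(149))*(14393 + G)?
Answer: 105085568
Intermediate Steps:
(24³ + K(149))*(14393 + G) = (24³ - 26)*(14393 - 6777) = (13824 - 26)*7616 = 13798*7616 = 105085568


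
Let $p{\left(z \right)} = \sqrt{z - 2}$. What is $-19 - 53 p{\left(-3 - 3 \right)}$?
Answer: $-19 - 106 i \sqrt{2} \approx -19.0 - 149.91 i$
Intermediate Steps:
$p{\left(z \right)} = \sqrt{-2 + z}$
$-19 - 53 p{\left(-3 - 3 \right)} = -19 - 53 \sqrt{-2 - 6} = -19 - 53 \sqrt{-8} = -19 - 53 \cdot 2 i \sqrt{2} = -19 - 106 i \sqrt{2}$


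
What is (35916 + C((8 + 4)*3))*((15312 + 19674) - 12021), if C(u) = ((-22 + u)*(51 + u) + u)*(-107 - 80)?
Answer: -4560435630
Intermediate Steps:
C(u) = -187*u - 187*(-22 + u)*(51 + u) (C(u) = (u + (-22 + u)*(51 + u))*(-187) = -187*u - 187*(-22 + u)*(51 + u))
(35916 + C((8 + 4)*3))*((15312 + 19674) - 12021) = (35916 + (209814 - 5610*(8 + 4)*3 - 187*9*(8 + 4)**2))*((15312 + 19674) - 12021) = (35916 + (209814 - 67320*3 - 187*(12*3)**2))*(34986 - 12021) = (35916 + (209814 - 5610*36 - 187*36**2))*22965 = (35916 + (209814 - 201960 - 187*1296))*22965 = (35916 + (209814 - 201960 - 242352))*22965 = (35916 - 234498)*22965 = -198582*22965 = -4560435630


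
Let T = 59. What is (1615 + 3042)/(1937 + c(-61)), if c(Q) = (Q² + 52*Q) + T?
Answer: 4657/2545 ≈ 1.8299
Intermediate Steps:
c(Q) = 59 + Q² + 52*Q (c(Q) = (Q² + 52*Q) + 59 = 59 + Q² + 52*Q)
(1615 + 3042)/(1937 + c(-61)) = (1615 + 3042)/(1937 + (59 + (-61)² + 52*(-61))) = 4657/(1937 + (59 + 3721 - 3172)) = 4657/(1937 + 608) = 4657/2545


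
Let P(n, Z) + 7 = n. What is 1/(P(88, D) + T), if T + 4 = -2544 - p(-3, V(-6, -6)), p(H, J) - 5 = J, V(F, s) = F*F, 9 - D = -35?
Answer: -1/2508 ≈ -0.00039872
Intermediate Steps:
D = 44 (D = 9 - 1*(-35) = 9 + 35 = 44)
P(n, Z) = -7 + n
V(F, s) = F²
p(H, J) = 5 + J
T = -2589 (T = -4 + (-2544 - (5 + (-6)²)) = -4 + (-2544 - (5 + 36)) = -4 + (-2544 - 1*41) = -4 + (-2544 - 41) = -4 - 2585 = -2589)
1/(P(88, D) + T) = 1/((-7 + 88) - 2589) = 1/(81 - 2589) = 1/(-2508) = -1/2508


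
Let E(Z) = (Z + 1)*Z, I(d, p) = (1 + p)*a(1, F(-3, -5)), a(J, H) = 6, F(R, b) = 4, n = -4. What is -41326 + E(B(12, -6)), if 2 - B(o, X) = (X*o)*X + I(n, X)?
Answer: 118274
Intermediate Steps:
I(d, p) = 6 + 6*p (I(d, p) = (1 + p)*6 = 6 + 6*p)
B(o, X) = -4 - 6*X - o*X² (B(o, X) = 2 - ((X*o)*X + (6 + 6*X)) = 2 - (o*X² + (6 + 6*X)) = 2 - (6 + 6*X + o*X²) = 2 + (-6 - 6*X - o*X²) = -4 - 6*X - o*X²)
E(Z) = Z*(1 + Z) (E(Z) = (1 + Z)*Z = Z*(1 + Z))
-41326 + E(B(12, -6)) = -41326 + (-4 - 6*(-6) - 1*12*(-6)²)*(1 + (-4 - 6*(-6) - 1*12*(-6)²)) = -41326 + (-4 + 36 - 1*12*36)*(1 + (-4 + 36 - 1*12*36)) = -41326 + (-4 + 36 - 432)*(1 + (-4 + 36 - 432)) = -41326 - 400*(1 - 400) = -41326 - 400*(-399) = -41326 + 159600 = 118274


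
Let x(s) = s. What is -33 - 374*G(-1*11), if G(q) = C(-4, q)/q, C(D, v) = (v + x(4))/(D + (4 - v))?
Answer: -601/11 ≈ -54.636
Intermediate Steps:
C(D, v) = (4 + v)/(4 + D - v) (C(D, v) = (v + 4)/(D + (4 - v)) = (4 + v)/(4 + D - v))
G(q) = -(4 + q)/q**2 (G(q) = ((4 + q)/(4 - 4 - q))/q = ((4 + q)/((-q)))/q = ((-1/q)*(4 + q))/q = (-(4 + q)/q)/q = -(4 + q)/q**2)
-33 - 374*G(-1*11) = -33 - 374*(-4 - (-1)*11)/(-1*11)**2 = -33 - 374*(-4 - 1*(-11))/(-11)**2 = -33 - 34*(-4 + 11)/11 = -33 - 34*7/11 = -33 - 374*7/121 = -33 - 238/11 = -601/11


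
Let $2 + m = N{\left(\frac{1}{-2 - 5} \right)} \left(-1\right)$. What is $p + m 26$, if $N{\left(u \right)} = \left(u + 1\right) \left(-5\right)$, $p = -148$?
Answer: $- \frac{620}{7} \approx -88.571$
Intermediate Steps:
$N{\left(u \right)} = -5 - 5 u$ ($N{\left(u \right)} = \left(1 + u\right) \left(-5\right) = -5 - 5 u$)
$m = \frac{16}{7}$ ($m = -2 + \left(-5 - \frac{5}{-2 - 5}\right) \left(-1\right) = -2 + \left(-5 - \frac{5}{-7}\right) \left(-1\right) = -2 + \left(-5 - - \frac{5}{7}\right) \left(-1\right) = -2 + \left(-5 + \frac{5}{7}\right) \left(-1\right) = -2 - - \frac{30}{7} = -2 + \frac{30}{7} = \frac{16}{7} \approx 2.2857$)
$p + m 26 = -148 + \frac{16}{7} \cdot 26 = -148 + \frac{416}{7} = - \frac{620}{7}$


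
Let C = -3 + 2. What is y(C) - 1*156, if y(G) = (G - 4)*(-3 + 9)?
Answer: -186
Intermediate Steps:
C = -1
y(G) = -24 + 6*G (y(G) = (-4 + G)*6 = -24 + 6*G)
y(C) - 1*156 = (-24 + 6*(-1)) - 1*156 = (-24 - 6) - 156 = -30 - 156 = -186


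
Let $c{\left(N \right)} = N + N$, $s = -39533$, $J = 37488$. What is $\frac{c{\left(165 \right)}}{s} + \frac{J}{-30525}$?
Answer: $- \frac{45214738}{36568025} \approx -1.2365$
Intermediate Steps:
$c{\left(N \right)} = 2 N$
$\frac{c{\left(165 \right)}}{s} + \frac{J}{-30525} = \frac{2 \cdot 165}{-39533} + \frac{37488}{-30525} = 330 \left(- \frac{1}{39533}\right) + 37488 \left(- \frac{1}{30525}\right) = - \frac{330}{39533} - \frac{1136}{925} = - \frac{45214738}{36568025}$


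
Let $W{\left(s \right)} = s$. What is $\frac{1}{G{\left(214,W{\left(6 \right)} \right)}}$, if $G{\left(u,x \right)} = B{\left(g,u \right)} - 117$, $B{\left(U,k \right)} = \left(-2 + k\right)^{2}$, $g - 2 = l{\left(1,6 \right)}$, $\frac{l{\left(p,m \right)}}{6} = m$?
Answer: $\frac{1}{44827} \approx 2.2308 \cdot 10^{-5}$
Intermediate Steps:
$l{\left(p,m \right)} = 6 m$
$g = 38$ ($g = 2 + 6 \cdot 6 = 2 + 36 = 38$)
$G{\left(u,x \right)} = -117 + \left(-2 + u\right)^{2}$ ($G{\left(u,x \right)} = \left(-2 + u\right)^{2} - 117 = -117 + \left(-2 + u\right)^{2}$)
$\frac{1}{G{\left(214,W{\left(6 \right)} \right)}} = \frac{1}{-117 + \left(-2 + 214\right)^{2}} = \frac{1}{-117 + 212^{2}} = \frac{1}{-117 + 44944} = \frac{1}{44827}$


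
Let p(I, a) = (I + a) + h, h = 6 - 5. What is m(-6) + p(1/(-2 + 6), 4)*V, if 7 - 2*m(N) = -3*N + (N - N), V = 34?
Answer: 173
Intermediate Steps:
m(N) = 7/2 + 3*N/2 (m(N) = 7/2 - (-3*N + (N - N))/2 = 7/2 - (-3*N + 0)/2 = 7/2 - (-3)*N/2 = 7/2 + 3*N/2)
h = 1
p(I, a) = 1 + I + a (p(I, a) = (I + a) + 1 = 1 + I + a)
m(-6) + p(1/(-2 + 6), 4)*V = (7/2 + (3/2)*(-6)) + (1 + 1/(-2 + 6) + 4)*34 = (7/2 - 9) + (1 + 1/4 + 4)*34 = -11/2 + (1 + ¼ + 4)*34 = -11/2 + (21/4)*34 = -11/2 + 357/2 = 173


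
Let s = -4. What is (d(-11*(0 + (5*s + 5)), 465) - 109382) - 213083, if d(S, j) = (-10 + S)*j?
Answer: -250390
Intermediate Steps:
d(S, j) = j*(-10 + S)
(d(-11*(0 + (5*s + 5)), 465) - 109382) - 213083 = (465*(-10 - 11*(0 + (5*(-4) + 5))) - 109382) - 213083 = (465*(-10 - 11*(0 + (-20 + 5))) - 109382) - 213083 = (465*(-10 - 11*(0 - 15)) - 109382) - 213083 = (465*(-10 - 11*(-15)) - 109382) - 213083 = (465*(-10 + 165) - 109382) - 213083 = (465*155 - 109382) - 213083 = (72075 - 109382) - 213083 = -37307 - 213083 = -250390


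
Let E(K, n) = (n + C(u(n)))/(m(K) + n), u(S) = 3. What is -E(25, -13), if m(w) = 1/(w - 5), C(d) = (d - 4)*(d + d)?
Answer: -380/259 ≈ -1.4672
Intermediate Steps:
C(d) = 2*d*(-4 + d) (C(d) = (-4 + d)*(2*d) = 2*d*(-4 + d))
m(w) = 1/(-5 + w)
E(K, n) = (-6 + n)/(n + 1/(-5 + K)) (E(K, n) = (n + 2*3*(-4 + 3))/(1/(-5 + K) + n) = (n + 2*3*(-1))/(n + 1/(-5 + K)) = (n - 6)/(n + 1/(-5 + K)) = (-6 + n)/(n + 1/(-5 + K)))
-E(25, -13) = -(-6 - 13)*(-5 + 25)/(1 - 13*(-5 + 25)) = -(-19)*20/(1 - 13*20) = -(-19)*20/(1 - 260) = -(-19)*20/(-259) = -(-1)*(-19)*20/259 = -1*380/259 = -380/259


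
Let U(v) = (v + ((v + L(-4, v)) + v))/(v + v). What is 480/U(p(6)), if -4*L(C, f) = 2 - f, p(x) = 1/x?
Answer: 3840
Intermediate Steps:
L(C, f) = -½ + f/4 (L(C, f) = -(2 - f)/4 = -½ + f/4)
U(v) = (-½ + 13*v/4)/(2*v) (U(v) = (v + ((v + (-½ + v/4)) + v))/(v + v) = (v + ((-½ + 5*v/4) + v))/((2*v)) = (v + (-½ + 9*v/4))*(1/(2*v)) = (-½ + 13*v/4)*(1/(2*v)) = (-½ + 13*v/4)/(2*v))
480/U(p(6)) = 480/(((-2 + 13/6)/(8*(1/6)))) = 480/(((-2 + 13*(⅙))/(8*(⅙)))) = 480/(((⅛)*6*(-2 + 13/6))) = 480/(((⅛)*6*(⅙))) = 480/(⅛) = 480*8 = 3840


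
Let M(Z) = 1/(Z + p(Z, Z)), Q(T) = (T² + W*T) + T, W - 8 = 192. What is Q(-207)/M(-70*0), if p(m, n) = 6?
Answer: 7452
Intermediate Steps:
W = 200 (W = 8 + 192 = 200)
Q(T) = T² + 201*T (Q(T) = (T² + 200*T) + T = T² + 201*T)
M(Z) = 1/(6 + Z) (M(Z) = 1/(Z + 6) = 1/(6 + Z))
Q(-207)/M(-70*0) = (-207*(201 - 207))/(1/(6 - 70*0)) = (-207*(-6))/(1/(6 + 0)) = 1242/(1/6) = 1242/(⅙) = 1242*6 = 7452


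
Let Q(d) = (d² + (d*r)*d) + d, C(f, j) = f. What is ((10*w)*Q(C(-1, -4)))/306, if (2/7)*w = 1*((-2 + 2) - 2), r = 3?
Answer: -35/51 ≈ -0.68627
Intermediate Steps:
w = -7 (w = 7*(1*((-2 + 2) - 2))/2 = 7*(1*(0 - 2))/2 = 7*(1*(-2))/2 = (7/2)*(-2) = -7)
Q(d) = d + 4*d² (Q(d) = (d² + (d*3)*d) + d = (d² + (3*d)*d) + d = (d² + 3*d²) + d = 4*d² + d = d + 4*d²)
((10*w)*Q(C(-1, -4)))/306 = ((10*(-7))*(-(1 + 4*(-1))))/306 = -(-70)*(1 - 4)*(1/306) = -(-70)*(-3)*(1/306) = -70*3*(1/306) = -210*1/306 = -35/51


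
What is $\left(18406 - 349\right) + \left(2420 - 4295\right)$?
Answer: $16182$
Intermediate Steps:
$\left(18406 - 349\right) + \left(2420 - 4295\right) = 18057 - 1875 = 16182$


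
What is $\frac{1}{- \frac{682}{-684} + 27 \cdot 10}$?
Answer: $\frac{342}{92681} \approx 0.0036901$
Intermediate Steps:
$\frac{1}{- \frac{682}{-684} + 27 \cdot 10} = \frac{1}{\left(-682\right) \left(- \frac{1}{684}\right) + 270} = \frac{1}{\frac{341}{342} + 270} = \frac{1}{\frac{92681}{342}} = \frac{342}{92681}$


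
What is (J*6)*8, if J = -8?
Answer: -384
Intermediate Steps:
(J*6)*8 = -8*6*8 = -48*8 = -384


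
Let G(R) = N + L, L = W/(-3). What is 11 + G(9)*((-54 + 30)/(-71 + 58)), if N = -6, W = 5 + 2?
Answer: -57/13 ≈ -4.3846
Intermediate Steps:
W = 7
L = -7/3 (L = 7/(-3) = 7*(-⅓) = -7/3 ≈ -2.3333)
G(R) = -25/3 (G(R) = -6 - 7/3 = -25/3)
11 + G(9)*((-54 + 30)/(-71 + 58)) = 11 - 25*(-54 + 30)/(3*(-71 + 58)) = 11 - (-200)/(-13) = 11 - (-200)*(-1)/13 = 11 - 25/3*24/13 = 11 - 200/13 = -57/13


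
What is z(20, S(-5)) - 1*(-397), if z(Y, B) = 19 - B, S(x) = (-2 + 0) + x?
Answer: 423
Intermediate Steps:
S(x) = -2 + x
z(20, S(-5)) - 1*(-397) = (19 - (-2 - 5)) - 1*(-397) = (19 - 1*(-7)) + 397 = (19 + 7) + 397 = 26 + 397 = 423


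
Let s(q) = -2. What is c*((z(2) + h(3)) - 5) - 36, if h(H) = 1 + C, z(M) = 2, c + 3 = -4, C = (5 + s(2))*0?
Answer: -22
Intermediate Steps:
C = 0 (C = (5 - 2)*0 = 3*0 = 0)
c = -7 (c = -3 - 4 = -7)
h(H) = 1 (h(H) = 1 + 0 = 1)
c*((z(2) + h(3)) - 5) - 36 = -7*((2 + 1) - 5) - 36 = -7*(3 - 5) - 36 = -7*(-2) - 36 = 14 - 36 = -22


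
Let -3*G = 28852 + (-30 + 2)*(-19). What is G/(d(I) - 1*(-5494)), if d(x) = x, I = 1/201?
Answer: -1968728/1104295 ≈ -1.7828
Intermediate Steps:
I = 1/201 ≈ 0.0049751
G = -29384/3 (G = -(28852 + (-30 + 2)*(-19))/3 = -(28852 - 28*(-19))/3 = -(28852 + 532)/3 = -⅓*29384 = -29384/3 ≈ -9794.7)
G/(d(I) - 1*(-5494)) = -29384/(3*(1/201 - 1*(-5494))) = -29384/(3*(1/201 + 5494)) = -29384/(3*1104295/201) = -29384/3*201/1104295 = -1968728/1104295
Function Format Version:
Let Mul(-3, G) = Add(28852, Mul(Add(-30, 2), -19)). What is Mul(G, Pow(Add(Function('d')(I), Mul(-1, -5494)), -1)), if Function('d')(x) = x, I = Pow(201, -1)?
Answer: Rational(-1968728, 1104295) ≈ -1.7828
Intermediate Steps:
I = Rational(1, 201) ≈ 0.0049751
G = Rational(-29384, 3) (G = Mul(Rational(-1, 3), Add(28852, Mul(Add(-30, 2), -19))) = Mul(Rational(-1, 3), Add(28852, Mul(-28, -19))) = Mul(Rational(-1, 3), Add(28852, 532)) = Mul(Rational(-1, 3), 29384) = Rational(-29384, 3) ≈ -9794.7)
Mul(G, Pow(Add(Function('d')(I), Mul(-1, -5494)), -1)) = Mul(Rational(-29384, 3), Pow(Add(Rational(1, 201), Mul(-1, -5494)), -1)) = Mul(Rational(-29384, 3), Pow(Add(Rational(1, 201), 5494), -1)) = Mul(Rational(-29384, 3), Pow(Rational(1104295, 201), -1)) = Mul(Rational(-29384, 3), Rational(201, 1104295)) = Rational(-1968728, 1104295)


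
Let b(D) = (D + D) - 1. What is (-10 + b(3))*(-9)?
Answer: 45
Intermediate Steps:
b(D) = -1 + 2*D (b(D) = 2*D - 1 = -1 + 2*D)
(-10 + b(3))*(-9) = (-10 + (-1 + 2*3))*(-9) = (-10 + (-1 + 6))*(-9) = (-10 + 5)*(-9) = -5*(-9) = 45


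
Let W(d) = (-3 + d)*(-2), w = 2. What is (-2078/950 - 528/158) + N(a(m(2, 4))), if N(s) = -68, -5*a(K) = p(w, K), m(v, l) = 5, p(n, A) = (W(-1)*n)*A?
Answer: -2759181/37525 ≈ -73.529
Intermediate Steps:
W(d) = 6 - 2*d
p(n, A) = 8*A*n (p(n, A) = ((6 - 2*(-1))*n)*A = ((6 + 2)*n)*A = (8*n)*A = 8*A*n)
a(K) = -16*K/5 (a(K) = -8*K*2/5 = -16*K/5)
(-2078/950 - 528/158) + N(a(m(2, 4))) = (-2078/950 - 528/158) - 68 = (-2078*1/950 - 528*1/158) - 68 = (-1039/475 - 264/79) - 68 = -207481/37525 - 68 = -2759181/37525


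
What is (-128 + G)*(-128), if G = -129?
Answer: 32896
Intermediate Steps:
(-128 + G)*(-128) = (-128 - 129)*(-128) = -257*(-128) = 32896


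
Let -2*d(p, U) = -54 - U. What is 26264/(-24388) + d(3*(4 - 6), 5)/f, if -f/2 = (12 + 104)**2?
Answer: -754303/699712 ≈ -1.0780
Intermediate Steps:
d(p, U) = 27 + U/2 (d(p, U) = -(-54 - U)/2 = 27 + U/2)
f = -26912 (f = -2*(12 + 104)**2 = -2*116**2 = -2*13456 = -26912)
26264/(-24388) + d(3*(4 - 6), 5)/f = 26264/(-24388) + (27 + (1/2)*5)/(-26912) = 26264*(-1/24388) + (27 + 5/2)*(-1/26912) = -14/13 + (59/2)*(-1/26912) = -14/13 - 59/53824 = -754303/699712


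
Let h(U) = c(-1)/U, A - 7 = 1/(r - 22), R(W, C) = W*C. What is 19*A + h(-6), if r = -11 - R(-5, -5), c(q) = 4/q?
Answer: 23201/174 ≈ 133.34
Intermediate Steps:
R(W, C) = C*W
r = -36 (r = -11 - (-5)*(-5) = -11 - 1*25 = -11 - 25 = -36)
A = 405/58 (A = 7 + 1/(-36 - 22) = 7 + 1/(-58) = 7 - 1/58 = 405/58 ≈ 6.9828)
h(U) = -4/U (h(U) = (4/(-1))/U = (4*(-1))/U = -4/U)
19*A + h(-6) = 19*(405/58) - 4/(-6) = 7695/58 - 4*(-⅙) = 7695/58 + ⅔ = 23201/174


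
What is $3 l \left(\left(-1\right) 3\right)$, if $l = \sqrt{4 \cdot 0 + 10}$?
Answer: $- 9 \sqrt{10} \approx -28.461$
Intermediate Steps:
$l = \sqrt{10}$ ($l = \sqrt{0 + 10} = \sqrt{10} \approx 3.1623$)
$3 l \left(\left(-1\right) 3\right) = 3 \sqrt{10} \left(\left(-1\right) 3\right) = 3 \sqrt{10} \left(-3\right) = - 9 \sqrt{10}$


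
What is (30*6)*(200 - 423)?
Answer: -40140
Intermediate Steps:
(30*6)*(200 - 423) = 180*(-223) = -40140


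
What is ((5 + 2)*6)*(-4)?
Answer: -168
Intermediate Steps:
((5 + 2)*6)*(-4) = (7*6)*(-4) = 42*(-4) = -168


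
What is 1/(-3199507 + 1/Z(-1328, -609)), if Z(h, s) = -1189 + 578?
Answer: -611/1954898778 ≈ -3.1255e-7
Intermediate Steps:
Z(h, s) = -611
1/(-3199507 + 1/Z(-1328, -609)) = 1/(-3199507 + 1/(-611)) = 1/(-3199507 - 1/611) = 1/(-1954898778/611) = -611/1954898778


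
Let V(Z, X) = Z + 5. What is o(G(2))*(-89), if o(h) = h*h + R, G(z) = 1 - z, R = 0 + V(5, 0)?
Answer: -979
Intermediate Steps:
V(Z, X) = 5 + Z
R = 10 (R = 0 + (5 + 5) = 0 + 10 = 10)
o(h) = 10 + h**2 (o(h) = h*h + 10 = h**2 + 10 = 10 + h**2)
o(G(2))*(-89) = (10 + (1 - 1*2)**2)*(-89) = (10 + (1 - 2)**2)*(-89) = (10 + (-1)**2)*(-89) = (10 + 1)*(-89) = 11*(-89) = -979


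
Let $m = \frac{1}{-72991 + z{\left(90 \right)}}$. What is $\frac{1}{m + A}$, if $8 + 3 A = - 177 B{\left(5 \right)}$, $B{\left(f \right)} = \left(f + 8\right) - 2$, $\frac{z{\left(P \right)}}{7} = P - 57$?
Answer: $- \frac{218280}{142245803} \approx -0.0015345$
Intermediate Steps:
$z{\left(P \right)} = -399 + 7 P$ ($z{\left(P \right)} = 7 \left(P - 57\right) = 7 \left(-57 + P\right) = -399 + 7 P$)
$B{\left(f \right)} = 6 + f$ ($B{\left(f \right)} = \left(8 + f\right) - 2 = 6 + f$)
$m = - \frac{1}{72760}$ ($m = \frac{1}{-72991 + \left(-399 + 7 \cdot 90\right)} = \frac{1}{-72991 + \left(-399 + 630\right)} = \frac{1}{-72991 + 231} = \frac{1}{-72760} = - \frac{1}{72760} \approx -1.3744 \cdot 10^{-5}$)
$A = - \frac{1955}{3}$ ($A = - \frac{8}{3} + \frac{\left(-177\right) \left(6 + 5\right)}{3} = - \frac{8}{3} + \frac{\left(-177\right) 11}{3} = - \frac{8}{3} + \frac{1}{3} \left(-1947\right) = - \frac{8}{3} - 649 = - \frac{1955}{3} \approx -651.67$)
$\frac{1}{m + A} = \frac{1}{- \frac{1}{72760} - \frac{1955}{3}} = \frac{1}{- \frac{142245803}{218280}} = - \frac{218280}{142245803}$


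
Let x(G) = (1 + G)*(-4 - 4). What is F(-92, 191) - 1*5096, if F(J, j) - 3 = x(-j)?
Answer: -3573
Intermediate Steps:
x(G) = -8 - 8*G (x(G) = (1 + G)*(-8) = -8 - 8*G)
F(J, j) = -5 + 8*j (F(J, j) = 3 + (-8 - (-8)*j) = 3 + (-8 + 8*j) = -5 + 8*j)
F(-92, 191) - 1*5096 = (-5 + 8*191) - 1*5096 = (-5 + 1528) - 5096 = 1523 - 5096 = -3573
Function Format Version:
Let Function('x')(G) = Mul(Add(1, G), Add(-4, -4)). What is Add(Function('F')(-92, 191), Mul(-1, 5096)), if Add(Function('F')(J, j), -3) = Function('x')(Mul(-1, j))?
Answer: -3573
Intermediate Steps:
Function('x')(G) = Add(-8, Mul(-8, G)) (Function('x')(G) = Mul(Add(1, G), -8) = Add(-8, Mul(-8, G)))
Function('F')(J, j) = Add(-5, Mul(8, j)) (Function('F')(J, j) = Add(3, Add(-8, Mul(-8, Mul(-1, j)))) = Add(3, Add(-8, Mul(8, j))) = Add(-5, Mul(8, j)))
Add(Function('F')(-92, 191), Mul(-1, 5096)) = Add(Add(-5, Mul(8, 191)), Mul(-1, 5096)) = Add(Add(-5, 1528), -5096) = Add(1523, -5096) = -3573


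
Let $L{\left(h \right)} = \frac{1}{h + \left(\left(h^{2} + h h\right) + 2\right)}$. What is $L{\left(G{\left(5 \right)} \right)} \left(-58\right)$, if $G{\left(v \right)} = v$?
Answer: $- \frac{58}{57} \approx -1.0175$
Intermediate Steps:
$L{\left(h \right)} = \frac{1}{2 + h + 2 h^{2}}$ ($L{\left(h \right)} = \frac{1}{h + \left(\left(h^{2} + h^{2}\right) + 2\right)} = \frac{1}{h + \left(2 h^{2} + 2\right)} = \frac{1}{h + \left(2 + 2 h^{2}\right)} = \frac{1}{2 + h + 2 h^{2}}$)
$L{\left(G{\left(5 \right)} \right)} \left(-58\right) = \frac{1}{2 + 5 + 2 \cdot 5^{2}} \left(-58\right) = \frac{1}{2 + 5 + 2 \cdot 25} \left(-58\right) = \frac{1}{2 + 5 + 50} \left(-58\right) = \frac{1}{57} \left(-58\right) = - \frac{58}{57}$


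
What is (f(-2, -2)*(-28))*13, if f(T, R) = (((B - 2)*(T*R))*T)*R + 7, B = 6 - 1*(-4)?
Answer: -49140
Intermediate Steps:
B = 10 (B = 6 + 4 = 10)
f(T, R) = 7 + 8*R²*T² (f(T, R) = (((10 - 2)*(T*R))*T)*R + 7 = ((8*(R*T))*T)*R + 7 = ((8*R*T)*T)*R + 7 = (8*R*T²)*R + 7 = 8*R²*T² + 7 = 7 + 8*R²*T²)
(f(-2, -2)*(-28))*13 = ((7 + 8*(-2)²*(-2)²)*(-28))*13 = ((7 + 8*4*4)*(-28))*13 = ((7 + 128)*(-28))*13 = (135*(-28))*13 = -3780*13 = -49140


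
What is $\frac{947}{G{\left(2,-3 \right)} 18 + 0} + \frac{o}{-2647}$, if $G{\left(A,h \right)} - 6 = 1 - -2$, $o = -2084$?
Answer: $\frac{2844317}{428814} \approx 6.633$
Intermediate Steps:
$G{\left(A,h \right)} = 9$ ($G{\left(A,h \right)} = 6 + \left(1 - -2\right) = 6 + \left(1 + 2\right) = 6 + 3 = 9$)
$\frac{947}{G{\left(2,-3 \right)} 18 + 0} + \frac{o}{-2647} = \frac{947}{9 \cdot 18 + 0} - \frac{2084}{-2647} = \frac{947}{162 + 0} - - \frac{2084}{2647} = \frac{947}{162} + \frac{2084}{2647} = \frac{2844317}{428814}$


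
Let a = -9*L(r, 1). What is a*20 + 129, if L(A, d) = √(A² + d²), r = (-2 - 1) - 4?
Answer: 129 - 900*√2 ≈ -1143.8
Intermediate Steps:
r = -7 (r = -3 - 4 = -7)
a = -45*√2 (a = -9*√((-7)² + 1²) = -9*√(49 + 1) = -45*√2 ≈ -63.640)
a*20 + 129 = -45*√2*20 + 129 = -900*√2 + 129 = 129 - 900*√2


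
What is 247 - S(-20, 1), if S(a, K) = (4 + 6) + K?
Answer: 236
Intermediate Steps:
S(a, K) = 10 + K
247 - S(-20, 1) = 247 - (10 + 1) = 247 - 1*11 = 247 - 11 = 236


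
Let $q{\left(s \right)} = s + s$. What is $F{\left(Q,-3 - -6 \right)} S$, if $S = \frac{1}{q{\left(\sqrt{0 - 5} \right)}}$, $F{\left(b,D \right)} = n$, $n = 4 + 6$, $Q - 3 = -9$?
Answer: $- i \sqrt{5} \approx - 2.2361 i$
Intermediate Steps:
$Q = -6$ ($Q = 3 - 9 = -6$)
$n = 10$
$q{\left(s \right)} = 2 s$
$F{\left(b,D \right)} = 10$
$S = - \frac{i \sqrt{5}}{10}$ ($S = \frac{1}{2 \sqrt{0 - 5}} = \frac{1}{2 \sqrt{-5}} = \frac{1}{2 i \sqrt{5}} = - \frac{i \sqrt{5}}{10} \approx - 0.22361 i$)
$F{\left(Q,-3 - -6 \right)} S = 10 \left(- \frac{i \sqrt{5}}{10}\right) = - i \sqrt{5}$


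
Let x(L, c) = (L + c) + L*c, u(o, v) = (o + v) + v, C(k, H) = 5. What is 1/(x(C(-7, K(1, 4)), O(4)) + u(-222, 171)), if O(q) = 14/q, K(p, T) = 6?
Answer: 1/146 ≈ 0.0068493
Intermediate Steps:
u(o, v) = o + 2*v
x(L, c) = L + c + L*c
1/(x(C(-7, K(1, 4)), O(4)) + u(-222, 171)) = 1/((5 + 14/4 + 5*(14/4)) + (-222 + 2*171)) = 1/((5 + 14*(¼) + 5*(14*(¼))) + (-222 + 342)) = 1/((5 + 7/2 + 5*(7/2)) + 120) = 1/((5 + 7/2 + 35/2) + 120) = 1/(26 + 120) = 1/146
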